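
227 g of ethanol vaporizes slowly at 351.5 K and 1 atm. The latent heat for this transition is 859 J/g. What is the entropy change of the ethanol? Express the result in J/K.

Heat absorbed by the substance: Q = mL = 227 × 859 = 194993 J.
At constant T, ΔS = Q_rev/T = 194993 / 351.5 = 555 J/K.

ΔS = 555 J/K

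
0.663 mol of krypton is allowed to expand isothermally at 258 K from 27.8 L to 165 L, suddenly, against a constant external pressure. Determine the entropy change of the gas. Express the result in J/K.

Entropy is a state function, so ΔS_gas depends only on the end states.
For an isothermal ideal gas ΔS_gas = nR ln(V₂/V₁) = 0.663 × 8.314 × ln(165/27.8) = 9.82 J/K.

ΔS_gas = 9.82 J/K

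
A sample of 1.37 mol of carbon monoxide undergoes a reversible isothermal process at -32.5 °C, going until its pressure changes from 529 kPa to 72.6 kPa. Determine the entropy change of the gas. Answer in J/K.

For an isothermal ideal gas ΔS_gas = nR ln(P₁/P₂) = 1.37 × 8.314 × ln(529/72.6) = 22.6 J/K.

ΔS_gas = 22.6 J/K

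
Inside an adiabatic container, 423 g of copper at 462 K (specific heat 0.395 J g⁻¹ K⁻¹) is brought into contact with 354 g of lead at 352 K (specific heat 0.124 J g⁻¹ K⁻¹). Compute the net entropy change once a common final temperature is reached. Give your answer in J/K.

ΔS_total = 1.22 J/K

Energy balance: T_f = (m₁c₁T₁ + m₂c₂T₂)/(m₁c₁ + m₂c₂) = 439.11 K.
ΔS₁ = m₁c₁ ln(T_f/T₁) = 167.085 × ln(439.11/462) = -8.489 J/K.
ΔS₂ = m₂c₂ ln(T_f/T₂) = 43.896 × ln(439.11/352) = 9.707 J/K.
ΔS_total = -8.489 + 9.707 = 1.22 J/K.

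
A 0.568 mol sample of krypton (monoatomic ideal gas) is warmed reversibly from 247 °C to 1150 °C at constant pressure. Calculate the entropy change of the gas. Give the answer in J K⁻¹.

In kelvin: T₁ = 520.15 K, T₂ = 1423.15 K. At constant pressure, ΔS = nC_p ln(T₂/T₁) with C_p = 5R/2 = 20.79 J mol⁻¹ K⁻¹.
ΔS = 0.568 × 20.79 × ln(1423.15/520.15) = 11.9 J/K.

ΔS = 11.9 J/K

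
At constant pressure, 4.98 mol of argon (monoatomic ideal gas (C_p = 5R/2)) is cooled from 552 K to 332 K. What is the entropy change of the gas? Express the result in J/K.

ΔS = -52.6 J/K

At constant pressure, ΔS = nC_p ln(T₂/T₁) with C_p = 5R/2 = 20.79 J mol⁻¹ K⁻¹.
ΔS = 4.98 × 20.79 × ln(332/552) = -52.6 J/K.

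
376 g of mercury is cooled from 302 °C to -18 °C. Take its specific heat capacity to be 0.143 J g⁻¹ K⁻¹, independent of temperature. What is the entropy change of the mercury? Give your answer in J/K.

In kelvin: T₁ = 575.15 K, T₂ = 255.15 K. ΔS = ∫dQ_rev/T = m c ln(T₂/T₁) = 376 × 0.143 × ln(255.15/575.15) = -43.7 J/K.

ΔS = -43.7 J/K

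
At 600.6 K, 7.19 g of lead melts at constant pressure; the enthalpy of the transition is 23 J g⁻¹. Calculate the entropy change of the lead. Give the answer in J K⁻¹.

Heat absorbed by the substance: Q = mL = 7.19 × 23 = 165.37 J.
At constant T, ΔS = Q_rev/T = 165.37 / 600.6 = 0.275 J/K.

ΔS = 0.275 J/K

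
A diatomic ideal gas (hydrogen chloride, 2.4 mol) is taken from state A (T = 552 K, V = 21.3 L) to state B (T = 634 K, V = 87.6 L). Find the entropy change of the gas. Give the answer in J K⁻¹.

Entropy is a state function: ΔS = nC_V ln(T₂/T₁) + nR ln(V₂/V₁), with C_V = 5R/2 = 20.79 J mol⁻¹ K⁻¹ for a diatomic ideal gas.
ΔS = 2.4 × [20.79 × ln(634/552) + 8.314 × ln(87.6/21.3)] = 35.1 J/K.

ΔS = 35.1 J/K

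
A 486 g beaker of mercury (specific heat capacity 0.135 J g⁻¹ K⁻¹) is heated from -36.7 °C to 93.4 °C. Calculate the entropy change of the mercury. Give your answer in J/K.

ΔS = 28.8 J/K

In kelvin: T₁ = 236.45 K, T₂ = 366.55 K. ΔS = ∫dQ_rev/T = m c ln(T₂/T₁) = 486 × 0.135 × ln(366.55/236.45) = 28.8 J/K.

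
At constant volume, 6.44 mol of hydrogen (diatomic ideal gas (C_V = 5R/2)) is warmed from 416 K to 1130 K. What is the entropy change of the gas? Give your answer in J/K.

ΔS = 134 J/K

At constant volume, ΔS = nC_V ln(T₂/T₁) with C_V = 5R/2 = 20.79 J mol⁻¹ K⁻¹.
ΔS = 6.44 × 20.79 × ln(1130/416) = 134 J/K.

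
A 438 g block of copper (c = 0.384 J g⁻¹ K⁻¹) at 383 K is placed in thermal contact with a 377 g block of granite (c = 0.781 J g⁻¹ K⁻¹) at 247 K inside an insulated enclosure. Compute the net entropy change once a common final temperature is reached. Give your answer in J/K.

ΔS_total = 10.6 J/K

Energy balance: T_f = (m₁c₁T₁ + m₂c₂T₂)/(m₁c₁ + m₂c₂) = 296.44 K.
ΔS₁ = m₁c₁ ln(T_f/T₁) = 168.192 × ln(296.44/383) = -43.09 J/K.
ΔS₂ = m₂c₂ ln(T_f/T₂) = 294.437 × ln(296.44/247) = 53.73 J/K.
ΔS_total = -43.09 + 53.73 = 10.6 J/K.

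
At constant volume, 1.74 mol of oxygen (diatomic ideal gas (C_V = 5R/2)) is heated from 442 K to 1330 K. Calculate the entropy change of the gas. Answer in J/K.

At constant volume, ΔS = nC_V ln(T₂/T₁) with C_V = 5R/2 = 20.79 J mol⁻¹ K⁻¹.
ΔS = 1.74 × 20.79 × ln(1330/442) = 39.8 J/K.

ΔS = 39.8 J/K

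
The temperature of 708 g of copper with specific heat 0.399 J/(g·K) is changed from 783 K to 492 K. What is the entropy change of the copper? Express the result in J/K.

ΔS = -131 J/K

ΔS = ∫dQ_rev/T = m c ln(T₂/T₁) = 708 × 0.399 × ln(492/783) = -131 J/K.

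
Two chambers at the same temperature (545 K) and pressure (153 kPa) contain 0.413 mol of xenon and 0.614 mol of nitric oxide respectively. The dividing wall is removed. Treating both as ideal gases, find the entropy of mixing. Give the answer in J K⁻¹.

ΔS_mix = 5.75 J/K

Mole fractions: x_A = 0.413/1.03 = 0.402, x_B = 0.598.
ΔS_mix = −R(n_A ln x_A + n_B ln x_B) = −8.314 × (0.413 ln 0.402 + 0.614 ln 0.598) = 5.75 J/K.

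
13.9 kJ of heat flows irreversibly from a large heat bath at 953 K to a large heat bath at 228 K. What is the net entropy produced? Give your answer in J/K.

ΔS_total = 46.4 J/K

ΔS_hot = −Q/T_H = −13900/953 = -14.59 J/K and ΔS_cold = +Q/T_C = 13900/228 = 60.96 J/K.
ΔS_total = -14.59 + 60.96 = 46.4 J/K, positive as the second law requires.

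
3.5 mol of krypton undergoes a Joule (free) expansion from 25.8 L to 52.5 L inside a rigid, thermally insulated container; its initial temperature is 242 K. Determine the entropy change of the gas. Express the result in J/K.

ΔS_gas = 20.7 J/K

No heat is exchanged and no work is done, so the ideal-gas temperature stays constant.
Entropy is a state function; using a reversible isothermal path, ΔS_gas = nR ln(V₂/V₁) = 3.5 × 8.314 × ln(52.5/25.8) = 20.7 J/K.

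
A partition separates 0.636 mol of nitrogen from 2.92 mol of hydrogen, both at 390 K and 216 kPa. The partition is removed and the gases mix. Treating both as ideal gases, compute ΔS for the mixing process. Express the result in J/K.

ΔS_mix = 13.9 J/K

Mole fractions: x_A = 0.636/3.56 = 0.179, x_B = 0.821.
ΔS_mix = −R(n_A ln x_A + n_B ln x_B) = −8.314 × (0.636 ln 0.179 + 2.92 ln 0.821) = 13.9 J/K.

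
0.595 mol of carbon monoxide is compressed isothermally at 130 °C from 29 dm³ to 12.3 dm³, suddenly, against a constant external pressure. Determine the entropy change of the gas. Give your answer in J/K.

Entropy is a state function, so ΔS_gas depends only on the end states.
For an isothermal ideal gas ΔS_gas = nR ln(V₂/V₁) = 0.595 × 8.314 × ln(12.3/29) = -4.24 J/K.

ΔS_gas = -4.24 J/K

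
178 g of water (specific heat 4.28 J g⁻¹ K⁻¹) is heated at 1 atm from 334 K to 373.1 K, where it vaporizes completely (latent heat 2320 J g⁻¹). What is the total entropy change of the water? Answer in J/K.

ΔS = 1190 J/K

Warming step: ΔS₁ = m c ln(T_tr/T_i) = 178 × 4.28 × ln(373.1/334) = 84.34 J/K.
Phase change: ΔS₂ = +mL/T_tr = 178 × 2320 / 373.1 = 1107 J/K.
ΔS_total = (84.34) + (1107) = 1190 J/K.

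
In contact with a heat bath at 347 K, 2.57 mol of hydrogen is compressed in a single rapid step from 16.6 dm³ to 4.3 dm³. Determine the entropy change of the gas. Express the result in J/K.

ΔS_gas = -28.9 J/K

Entropy is a state function, so ΔS_gas depends only on the end states.
For an isothermal ideal gas ΔS_gas = nR ln(V₂/V₁) = 2.57 × 8.314 × ln(4.3/16.6) = -28.9 J/K.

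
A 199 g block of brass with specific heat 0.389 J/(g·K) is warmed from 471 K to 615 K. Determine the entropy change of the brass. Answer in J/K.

ΔS = ∫dQ_rev/T = m c ln(T₂/T₁) = 199 × 0.389 × ln(615/471) = 20.7 J/K.

ΔS = 20.7 J/K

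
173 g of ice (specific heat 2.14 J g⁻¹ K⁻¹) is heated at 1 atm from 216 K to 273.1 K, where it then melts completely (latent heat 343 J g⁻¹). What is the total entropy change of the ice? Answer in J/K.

Warming step: ΔS₁ = m c ln(T_tr/T_i) = 173 × 2.14 × ln(273.1/216) = 86.84 J/K.
Phase change: ΔS₂ = +mL/T_tr = 173 × 343 / 273.1 = 217.3 J/K.
ΔS_total = (86.84) + (217.3) = 304 J/K.

ΔS = 304 J/K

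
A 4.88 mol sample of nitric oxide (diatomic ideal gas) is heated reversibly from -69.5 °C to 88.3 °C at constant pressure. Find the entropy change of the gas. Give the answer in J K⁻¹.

In kelvin: T₁ = 203.65 K, T₂ = 361.45 K. At constant pressure, ΔS = nC_p ln(T₂/T₁) with C_p = 7R/2 = 29.1 J mol⁻¹ K⁻¹.
ΔS = 4.88 × 29.1 × ln(361.45/203.65) = 81.5 J/K.

ΔS = 81.5 J/K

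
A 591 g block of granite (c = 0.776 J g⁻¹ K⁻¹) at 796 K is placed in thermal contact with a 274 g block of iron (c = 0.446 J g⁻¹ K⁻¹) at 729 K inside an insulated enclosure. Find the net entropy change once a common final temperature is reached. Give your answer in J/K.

Energy balance: T_f = (m₁c₁T₁ + m₂c₂T₂)/(m₁c₁ + m₂c₂) = 781.9 K.
ΔS₁ = m₁c₁ ln(T_f/T₁) = 458.616 × ln(781.9/796) = -8.1946 J/K.
ΔS₂ = m₂c₂ ln(T_f/T₂) = 122.204 × ln(781.9/729) = 8.5613 J/K.
ΔS_total = -8.1946 + 8.5613 = 0.367 J/K.

ΔS_total = 0.367 J/K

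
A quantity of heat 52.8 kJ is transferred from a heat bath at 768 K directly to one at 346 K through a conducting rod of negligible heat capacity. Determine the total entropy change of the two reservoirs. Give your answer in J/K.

ΔS_hot = −Q/T_H = −52800/768 = -68.75 J/K and ΔS_cold = +Q/T_C = 52800/346 = 152.601 J/K.
ΔS_total = -68.75 + 152.601 = 83.9 J/K, positive as the second law requires.

ΔS_total = 83.9 J/K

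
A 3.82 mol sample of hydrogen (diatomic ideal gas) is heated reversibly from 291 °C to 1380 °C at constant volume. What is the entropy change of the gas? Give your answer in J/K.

ΔS = 85.4 J/K

In kelvin: T₁ = 564.15 K, T₂ = 1653.15 K. At constant volume, ΔS = nC_V ln(T₂/T₁) with C_V = 5R/2 = 20.79 J mol⁻¹ K⁻¹.
ΔS = 3.82 × 20.79 × ln(1653.15/564.15) = 85.4 J/K.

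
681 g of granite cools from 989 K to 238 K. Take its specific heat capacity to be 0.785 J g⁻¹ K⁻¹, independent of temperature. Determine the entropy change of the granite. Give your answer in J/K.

ΔS = -761 J/K

ΔS = ∫dQ_rev/T = m c ln(T₂/T₁) = 681 × 0.785 × ln(238/989) = -761 J/K.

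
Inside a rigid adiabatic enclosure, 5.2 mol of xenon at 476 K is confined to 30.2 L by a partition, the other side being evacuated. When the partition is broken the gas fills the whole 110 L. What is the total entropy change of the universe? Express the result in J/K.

No heat is exchanged and no work is done, so the ideal-gas temperature stays constant.
Entropy is a state function; using a reversible isothermal path, ΔS_gas = nR ln(V₂/V₁) = 5.2 × 8.314 × ln(110/30.2) = 55.9 J/K.
The insulated surroundings exchange no heat, so ΔS_surr = 0 and ΔS_universe = ΔS_gas.

ΔS_universe = 55.9 J/K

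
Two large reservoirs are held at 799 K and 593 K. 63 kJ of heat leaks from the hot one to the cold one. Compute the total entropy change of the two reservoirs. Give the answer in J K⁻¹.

ΔS_total = 27.4 J/K

ΔS_hot = −Q/T_H = −63000/799 = -78.85 J/K and ΔS_cold = +Q/T_C = 63000/593 = 106.2 J/K.
ΔS_total = -78.85 + 106.2 = 27.4 J/K, positive as the second law requires.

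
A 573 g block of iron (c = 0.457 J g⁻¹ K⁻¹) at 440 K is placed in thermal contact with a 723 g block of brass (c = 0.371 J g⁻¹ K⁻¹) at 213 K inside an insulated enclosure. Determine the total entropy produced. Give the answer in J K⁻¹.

ΔS_total = 34.2 J/K

Energy balance: T_f = (m₁c₁T₁ + m₂c₂T₂)/(m₁c₁ + m₂c₂) = 325.14 K.
ΔS₁ = m₁c₁ ln(T_f/T₁) = 261.861 × ln(325.14/440) = -79.22 J/K.
ΔS₂ = m₂c₂ ln(T_f/T₂) = 268.233 × ln(325.14/213) = 113.4 J/K.
ΔS_total = -79.22 + 113.4 = 34.2 J/K.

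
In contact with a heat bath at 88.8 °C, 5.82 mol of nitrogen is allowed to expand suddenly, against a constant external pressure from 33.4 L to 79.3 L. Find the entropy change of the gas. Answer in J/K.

Entropy is a state function, so ΔS_gas depends only on the end states.
For an isothermal ideal gas ΔS_gas = nR ln(V₂/V₁) = 5.82 × 8.314 × ln(79.3/33.4) = 41.8 J/K.

ΔS_gas = 41.8 J/K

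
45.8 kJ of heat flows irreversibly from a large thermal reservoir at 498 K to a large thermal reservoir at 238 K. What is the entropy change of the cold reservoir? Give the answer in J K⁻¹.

ΔS_cold = 192 J/K

The cold reservoir gains heat Q, so ΔS_cold = +Q/T_C = 45800/238 = 192 J/K.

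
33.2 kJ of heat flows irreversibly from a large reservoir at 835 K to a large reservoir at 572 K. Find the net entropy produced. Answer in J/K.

ΔS_total = 18.3 J/K

ΔS_hot = −Q/T_H = −33200/835 = -39.76 J/K and ΔS_cold = +Q/T_C = 33200/572 = 58.04 J/K.
ΔS_total = -39.76 + 58.04 = 18.3 J/K, positive as the second law requires.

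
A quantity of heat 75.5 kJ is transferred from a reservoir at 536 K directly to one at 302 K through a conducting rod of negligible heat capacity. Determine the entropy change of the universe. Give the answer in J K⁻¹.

ΔS_total = 109 J/K

ΔS_hot = −Q/T_H = −75500/536 = -140.9 J/K and ΔS_cold = +Q/T_C = 75500/302 = 250 J/K.
ΔS_total = -140.9 + 250 = 109 J/K, positive as the second law requires.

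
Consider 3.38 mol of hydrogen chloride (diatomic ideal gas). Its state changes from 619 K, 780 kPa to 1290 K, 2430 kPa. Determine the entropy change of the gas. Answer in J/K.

ΔS = 40.3 J/K

ΔS = nC_p ln(T₂/T₁) − nR ln(P₂/P₁), with C_p = 7R/2 = 29.1 J mol⁻¹ K⁻¹ for a diatomic ideal gas.
ΔS = 3.38 × [29.1 × ln(1290/619) − 8.314 × ln(2430/780)] = 40.3 J/K.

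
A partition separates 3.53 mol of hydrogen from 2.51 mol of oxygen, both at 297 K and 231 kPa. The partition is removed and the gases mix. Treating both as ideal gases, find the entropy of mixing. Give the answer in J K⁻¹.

ΔS_mix = 34.1 J/K

Mole fractions: x_A = 3.53/6.04 = 0.584, x_B = 0.416.
ΔS_mix = −R(n_A ln x_A + n_B ln x_B) = −8.314 × (3.53 ln 0.584 + 2.51 ln 0.416) = 34.1 J/K.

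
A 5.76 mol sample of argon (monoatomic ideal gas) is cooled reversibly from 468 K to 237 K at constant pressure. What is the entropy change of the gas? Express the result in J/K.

At constant pressure, ΔS = nC_p ln(T₂/T₁) with C_p = 5R/2 = 20.79 J mol⁻¹ K⁻¹.
ΔS = 5.76 × 20.79 × ln(237/468) = -81.5 J/K.

ΔS = -81.5 J/K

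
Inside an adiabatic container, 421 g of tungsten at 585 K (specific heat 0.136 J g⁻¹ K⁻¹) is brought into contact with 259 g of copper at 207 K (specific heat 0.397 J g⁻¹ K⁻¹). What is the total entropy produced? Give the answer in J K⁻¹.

Energy balance: T_f = (m₁c₁T₁ + m₂c₂T₂)/(m₁c₁ + m₂c₂) = 342.2 K.
ΔS₁ = m₁c₁ ln(T_f/T₁) = 57.256 × ln(342.2/585) = -30.7 J/K.
ΔS₂ = m₂c₂ ln(T_f/T₂) = 102.823 × ln(342.2/207) = 51.69 J/K.
ΔS_total = -30.7 + 51.69 = 21 J/K.

ΔS_total = 21 J/K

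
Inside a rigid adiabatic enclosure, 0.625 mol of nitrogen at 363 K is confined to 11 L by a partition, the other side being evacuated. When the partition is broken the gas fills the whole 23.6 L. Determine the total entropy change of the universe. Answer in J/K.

No heat is exchanged and no work is done, so the ideal-gas temperature stays constant.
Entropy is a state function; using a reversible isothermal path, ΔS_gas = nR ln(V₂/V₁) = 0.625 × 8.314 × ln(23.6/11) = 3.97 J/K.
The insulated surroundings exchange no heat, so ΔS_surr = 0 and ΔS_universe = ΔS_gas.

ΔS_universe = 3.97 J/K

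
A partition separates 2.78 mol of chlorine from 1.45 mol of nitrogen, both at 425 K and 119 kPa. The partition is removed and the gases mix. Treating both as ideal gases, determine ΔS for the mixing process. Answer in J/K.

Mole fractions: x_A = 2.78/4.23 = 0.657, x_B = 0.343.
ΔS_mix = −R(n_A ln x_A + n_B ln x_B) = −8.314 × (2.78 ln 0.657 + 1.45 ln 0.343) = 22.6 J/K.

ΔS_mix = 22.6 J/K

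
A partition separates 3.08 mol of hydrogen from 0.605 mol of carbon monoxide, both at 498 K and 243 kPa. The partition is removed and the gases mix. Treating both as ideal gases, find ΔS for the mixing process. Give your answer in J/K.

Mole fractions: x_A = 3.08/3.69 = 0.836, x_B = 0.164.
ΔS_mix = −R(n_A ln x_A + n_B ln x_B) = −8.314 × (3.08 ln 0.836 + 0.605 ln 0.164) = 13.7 J/K.

ΔS_mix = 13.7 J/K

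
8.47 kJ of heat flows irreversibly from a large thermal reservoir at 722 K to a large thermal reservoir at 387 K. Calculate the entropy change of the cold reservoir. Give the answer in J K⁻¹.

ΔS_cold = 21.9 J/K

The cold reservoir gains heat Q, so ΔS_cold = +Q/T_C = 8470/387 = 21.9 J/K.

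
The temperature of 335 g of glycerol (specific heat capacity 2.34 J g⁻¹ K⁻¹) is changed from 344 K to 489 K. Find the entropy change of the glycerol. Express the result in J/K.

ΔS = ∫dQ_rev/T = m c ln(T₂/T₁) = 335 × 2.34 × ln(489/344) = 276 J/K.

ΔS = 276 J/K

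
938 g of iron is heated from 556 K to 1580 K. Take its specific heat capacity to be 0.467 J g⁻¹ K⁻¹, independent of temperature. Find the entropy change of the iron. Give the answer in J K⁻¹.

ΔS = 458 J/K

ΔS = ∫dQ_rev/T = m c ln(T₂/T₁) = 938 × 0.467 × ln(1580/556) = 458 J/K.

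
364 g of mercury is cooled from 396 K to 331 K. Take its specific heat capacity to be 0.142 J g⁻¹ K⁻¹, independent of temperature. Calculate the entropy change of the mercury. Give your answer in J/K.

ΔS = -9.27 J/K

ΔS = ∫dQ_rev/T = m c ln(T₂/T₁) = 364 × 0.142 × ln(331/396) = -9.27 J/K.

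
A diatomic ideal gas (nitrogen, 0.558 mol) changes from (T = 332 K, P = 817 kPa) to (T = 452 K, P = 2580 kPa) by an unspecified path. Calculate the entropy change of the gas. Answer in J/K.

ΔS = -0.325 J/K

ΔS = nC_p ln(T₂/T₁) − nR ln(P₂/P₁), with C_p = 7R/2 = 29.1 J mol⁻¹ K⁻¹ for a diatomic ideal gas.
ΔS = 0.558 × [29.1 × ln(452/332) − 8.314 × ln(2580/817)] = -0.325 J/K.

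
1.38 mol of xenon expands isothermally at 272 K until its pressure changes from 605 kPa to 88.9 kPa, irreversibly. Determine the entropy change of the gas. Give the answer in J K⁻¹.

Entropy is a state function, so ΔS_gas depends only on the end states.
For an isothermal ideal gas ΔS_gas = nR ln(P₁/P₂) = 1.38 × 8.314 × ln(605/88.9) = 22 J/K.

ΔS_gas = 22 J/K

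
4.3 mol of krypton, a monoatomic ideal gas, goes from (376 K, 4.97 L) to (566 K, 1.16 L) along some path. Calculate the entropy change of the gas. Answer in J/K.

ΔS = -30.1 J/K

Entropy is a state function: ΔS = nC_V ln(T₂/T₁) + nR ln(V₂/V₁), with C_V = 3R/2 = 12.47 J mol⁻¹ K⁻¹ for a monoatomic ideal gas.
ΔS = 4.3 × [12.47 × ln(566/376) + 8.314 × ln(1.16/4.97)] = -30.1 J/K.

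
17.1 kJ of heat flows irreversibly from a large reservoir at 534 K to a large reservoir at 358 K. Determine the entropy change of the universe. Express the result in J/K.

ΔS_hot = −Q/T_H = −17100/534 = -32.022 J/K and ΔS_cold = +Q/T_C = 17100/358 = 47.765 J/K.
ΔS_total = -32.022 + 47.765 = 15.7 J/K, positive as the second law requires.

ΔS_total = 15.7 J/K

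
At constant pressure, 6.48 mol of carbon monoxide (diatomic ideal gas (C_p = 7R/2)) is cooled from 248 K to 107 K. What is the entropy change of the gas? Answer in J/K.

ΔS = -159 J/K

At constant pressure, ΔS = nC_p ln(T₂/T₁) with C_p = 7R/2 = 29.1 J mol⁻¹ K⁻¹.
ΔS = 6.48 × 29.1 × ln(107/248) = -159 J/K.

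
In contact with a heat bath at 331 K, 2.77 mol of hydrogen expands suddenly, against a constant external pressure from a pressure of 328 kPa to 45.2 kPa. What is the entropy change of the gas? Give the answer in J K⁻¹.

Entropy is a state function, so ΔS_gas depends only on the end states.
For an isothermal ideal gas ΔS_gas = nR ln(P₁/P₂) = 2.77 × 8.314 × ln(328/45.2) = 45.6 J/K.

ΔS_gas = 45.6 J/K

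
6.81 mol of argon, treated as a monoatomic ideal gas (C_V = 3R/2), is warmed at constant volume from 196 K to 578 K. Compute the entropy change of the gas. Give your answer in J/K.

At constant volume, ΔS = nC_V ln(T₂/T₁) with C_V = 3R/2 = 12.47 J mol⁻¹ K⁻¹.
ΔS = 6.81 × 12.47 × ln(578/196) = 91.8 J/K.

ΔS = 91.8 J/K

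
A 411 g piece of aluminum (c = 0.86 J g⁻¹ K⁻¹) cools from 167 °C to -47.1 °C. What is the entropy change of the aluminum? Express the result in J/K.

ΔS = -236 J/K

In kelvin: T₁ = 440.15 K, T₂ = 226.05 K. ΔS = ∫dQ_rev/T = m c ln(T₂/T₁) = 411 × 0.86 × ln(226.05/440.15) = -236 J/K.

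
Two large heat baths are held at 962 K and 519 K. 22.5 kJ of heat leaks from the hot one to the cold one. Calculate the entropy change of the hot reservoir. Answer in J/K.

ΔS_hot = -23.4 J/K

The hot reservoir loses heat Q, so ΔS_hot = −Q/T_H = −22500/962 = -23.4 J/K.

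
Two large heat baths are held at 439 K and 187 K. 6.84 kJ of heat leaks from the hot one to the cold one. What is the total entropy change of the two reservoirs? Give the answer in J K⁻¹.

ΔS_hot = −Q/T_H = −6840/439 = -15.58 J/K and ΔS_cold = +Q/T_C = 6840/187 = 36.58 J/K.
ΔS_total = -15.58 + 36.58 = 21 J/K, positive as the second law requires.

ΔS_total = 21 J/K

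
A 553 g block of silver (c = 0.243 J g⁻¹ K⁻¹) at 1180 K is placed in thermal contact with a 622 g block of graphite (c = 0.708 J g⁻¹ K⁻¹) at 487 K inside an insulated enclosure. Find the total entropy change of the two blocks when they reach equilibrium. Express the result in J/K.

Energy balance: T_f = (m₁c₁T₁ + m₂c₂T₂)/(m₁c₁ + m₂c₂) = 649.02 K.
ΔS₁ = m₁c₁ ln(T_f/T₁) = 134.379 × ln(649.02/1180) = -80.332 J/K.
ΔS₂ = m₂c₂ ln(T_f/T₂) = 440.376 × ln(649.02/487) = 126.48 J/K.
ΔS_total = -80.332 + 126.48 = 46.1 J/K.

ΔS_total = 46.1 J/K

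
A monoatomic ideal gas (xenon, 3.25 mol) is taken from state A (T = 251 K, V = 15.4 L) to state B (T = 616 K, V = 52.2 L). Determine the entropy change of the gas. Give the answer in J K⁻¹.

Entropy is a state function: ΔS = nC_V ln(T₂/T₁) + nR ln(V₂/V₁), with C_V = 3R/2 = 12.47 J mol⁻¹ K⁻¹ for a monoatomic ideal gas.
ΔS = 3.25 × [12.47 × ln(616/251) + 8.314 × ln(52.2/15.4)] = 69.4 J/K.

ΔS = 69.4 J/K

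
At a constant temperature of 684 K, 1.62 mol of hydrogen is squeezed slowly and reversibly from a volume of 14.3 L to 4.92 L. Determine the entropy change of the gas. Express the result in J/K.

For an isothermal ideal gas ΔS_gas = nR ln(V₂/V₁) = 1.62 × 8.314 × ln(4.92/14.3) = -14.4 J/K.

ΔS_gas = -14.4 J/K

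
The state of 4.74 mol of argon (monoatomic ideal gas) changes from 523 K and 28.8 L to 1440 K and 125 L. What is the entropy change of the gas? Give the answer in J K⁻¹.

ΔS = 118 J/K

Entropy is a state function: ΔS = nC_V ln(T₂/T₁) + nR ln(V₂/V₁), with C_V = 3R/2 = 12.47 J mol⁻¹ K⁻¹ for a monoatomic ideal gas.
ΔS = 4.74 × [12.47 × ln(1440/523) + 8.314 × ln(125/28.8)] = 118 J/K.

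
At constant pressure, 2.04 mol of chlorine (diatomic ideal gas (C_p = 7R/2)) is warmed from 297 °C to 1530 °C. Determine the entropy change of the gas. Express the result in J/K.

ΔS = 68.3 J/K

In kelvin: T₁ = 570.15 K, T₂ = 1803.15 K. At constant pressure, ΔS = nC_p ln(T₂/T₁) with C_p = 7R/2 = 29.1 J mol⁻¹ K⁻¹.
ΔS = 2.04 × 29.1 × ln(1803.15/570.15) = 68.3 J/K.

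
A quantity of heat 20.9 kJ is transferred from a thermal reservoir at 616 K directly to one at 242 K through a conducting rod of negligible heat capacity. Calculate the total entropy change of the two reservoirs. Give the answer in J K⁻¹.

ΔS_total = 52.4 J/K

ΔS_hot = −Q/T_H = −20900/616 = -33.93 J/K and ΔS_cold = +Q/T_C = 20900/242 = 86.36 J/K.
ΔS_total = -33.93 + 86.36 = 52.4 J/K, positive as the second law requires.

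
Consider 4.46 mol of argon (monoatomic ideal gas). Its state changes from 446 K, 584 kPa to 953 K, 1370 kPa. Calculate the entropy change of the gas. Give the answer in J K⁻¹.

ΔS = nC_p ln(T₂/T₁) − nR ln(P₂/P₁), with C_p = 5R/2 = 20.79 J mol⁻¹ K⁻¹ for a monoatomic ideal gas.
ΔS = 4.46 × [20.79 × ln(953/446) − 8.314 × ln(1370/584)] = 38.8 J/K.

ΔS = 38.8 J/K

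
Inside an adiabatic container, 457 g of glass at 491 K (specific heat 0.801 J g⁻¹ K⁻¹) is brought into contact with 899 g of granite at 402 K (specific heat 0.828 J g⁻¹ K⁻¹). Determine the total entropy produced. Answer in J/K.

ΔS_total = 5.01 J/K

Energy balance: T_f = (m₁c₁T₁ + m₂c₂T₂)/(m₁c₁ + m₂c₂) = 431.34 K.
ΔS₁ = m₁c₁ ln(T_f/T₁) = 366.057 × ln(431.34/491) = -47.422 J/K.
ΔS₂ = m₂c₂ ln(T_f/T₂) = 744.372 × ln(431.34/402) = 52.436 J/K.
ΔS_total = -47.422 + 52.436 = 5.01 J/K.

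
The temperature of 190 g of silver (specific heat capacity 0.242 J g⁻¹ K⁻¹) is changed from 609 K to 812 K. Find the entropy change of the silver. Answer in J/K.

ΔS = 13.2 J/K

ΔS = ∫dQ_rev/T = m c ln(T₂/T₁) = 190 × 0.242 × ln(812/609) = 13.2 J/K.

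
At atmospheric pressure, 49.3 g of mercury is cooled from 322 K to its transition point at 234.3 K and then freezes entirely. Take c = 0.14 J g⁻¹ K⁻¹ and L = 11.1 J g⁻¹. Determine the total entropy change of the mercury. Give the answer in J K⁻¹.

Cooling step: ΔS₁ = m c ln(T_tr/T_i) = 49.3 × 0.14 × ln(234.3/322) = -2.194 J/K.
Phase change: ΔS₂ = −mL/T_tr = −49.3 × 11.1 / 234.3 = -2.336 J/K.
ΔS_total = (-2.194) + (-2.336) = -4.53 J/K.

ΔS = -4.53 J/K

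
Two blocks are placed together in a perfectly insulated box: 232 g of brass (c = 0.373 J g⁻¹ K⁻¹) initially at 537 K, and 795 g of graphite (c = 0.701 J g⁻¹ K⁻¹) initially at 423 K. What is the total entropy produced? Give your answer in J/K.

Energy balance: T_f = (m₁c₁T₁ + m₂c₂T₂)/(m₁c₁ + m₂c₂) = 438.32 K.
ΔS₁ = m₁c₁ ln(T_f/T₁) = 86.536 × ln(438.32/537) = -17.57 J/K.
ΔS₂ = m₂c₂ ln(T_f/T₂) = 557.295 × ln(438.32/423) = 19.83 J/K.
ΔS_total = -17.57 + 19.83 = 2.26 J/K.

ΔS_total = 2.26 J/K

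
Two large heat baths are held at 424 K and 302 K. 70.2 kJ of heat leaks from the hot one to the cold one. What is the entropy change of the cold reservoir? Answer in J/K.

ΔS_cold = 232 J/K

The cold reservoir gains heat Q, so ΔS_cold = +Q/T_C = 70200/302 = 232 J/K.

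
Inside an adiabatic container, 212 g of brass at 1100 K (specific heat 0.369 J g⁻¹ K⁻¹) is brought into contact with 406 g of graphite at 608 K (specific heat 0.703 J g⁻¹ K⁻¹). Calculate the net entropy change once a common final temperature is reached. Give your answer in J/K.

Energy balance: T_f = (m₁c₁T₁ + m₂c₂T₂)/(m₁c₁ + m₂c₂) = 713.84 K.
ΔS₁ = m₁c₁ ln(T_f/T₁) = 78.228 × ln(713.84/1100) = -33.83 J/K.
ΔS₂ = m₂c₂ ln(T_f/T₂) = 285.418 × ln(713.84/608) = 45.8 J/K.
ΔS_total = -33.83 + 45.8 = 12 J/K.

ΔS_total = 12 J/K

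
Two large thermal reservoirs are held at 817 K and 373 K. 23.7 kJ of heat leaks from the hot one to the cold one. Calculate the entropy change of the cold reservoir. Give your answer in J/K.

ΔS_cold = 63.5 J/K

The cold reservoir gains heat Q, so ΔS_cold = +Q/T_C = 23700/373 = 63.5 J/K.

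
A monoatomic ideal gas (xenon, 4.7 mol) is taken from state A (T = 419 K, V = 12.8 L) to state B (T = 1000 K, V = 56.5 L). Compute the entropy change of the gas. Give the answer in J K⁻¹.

Entropy is a state function: ΔS = nC_V ln(T₂/T₁) + nR ln(V₂/V₁), with C_V = 3R/2 = 12.47 J mol⁻¹ K⁻¹ for a monoatomic ideal gas.
ΔS = 4.7 × [12.47 × ln(1000/419) + 8.314 × ln(56.5/12.8)] = 109 J/K.

ΔS = 109 J/K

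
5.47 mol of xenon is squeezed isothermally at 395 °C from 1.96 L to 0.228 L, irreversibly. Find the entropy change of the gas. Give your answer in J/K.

ΔS_gas = -97.8 J/K

Entropy is a state function, so ΔS_gas depends only on the end states.
For an isothermal ideal gas ΔS_gas = nR ln(V₂/V₁) = 5.47 × 8.314 × ln(0.228/1.96) = -97.8 J/K.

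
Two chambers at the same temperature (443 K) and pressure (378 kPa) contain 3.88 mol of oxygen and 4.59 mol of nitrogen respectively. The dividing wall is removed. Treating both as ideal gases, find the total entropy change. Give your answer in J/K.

Mole fractions: x_A = 3.88/8.47 = 0.458, x_B = 0.542.
ΔS_mix = −R(n_A ln x_A + n_B ln x_B) = −8.314 × (3.88 ln 0.458 + 4.59 ln 0.542) = 48.6 J/K.

ΔS_mix = 48.6 J/K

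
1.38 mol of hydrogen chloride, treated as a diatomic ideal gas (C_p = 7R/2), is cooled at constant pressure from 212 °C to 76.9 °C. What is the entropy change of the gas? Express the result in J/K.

In kelvin: T₁ = 485.15 K, T₂ = 350.05 K. At constant pressure, ΔS = nC_p ln(T₂/T₁) with C_p = 7R/2 = 29.1 J mol⁻¹ K⁻¹.
ΔS = 1.38 × 29.1 × ln(350.05/485.15) = -13.1 J/K.

ΔS = -13.1 J/K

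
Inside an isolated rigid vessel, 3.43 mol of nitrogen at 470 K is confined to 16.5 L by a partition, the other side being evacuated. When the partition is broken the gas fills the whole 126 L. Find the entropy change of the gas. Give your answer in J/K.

For an ideal gas in free expansion Q = 0 and W = 0, so T is unchanged.
Entropy is a state function; using a reversible isothermal path, ΔS_gas = nR ln(V₂/V₁) = 3.43 × 8.314 × ln(126/16.5) = 58 J/K.

ΔS_gas = 58 J/K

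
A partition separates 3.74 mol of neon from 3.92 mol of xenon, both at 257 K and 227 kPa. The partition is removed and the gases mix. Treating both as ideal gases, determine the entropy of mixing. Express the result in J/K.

Mole fractions: x_A = 3.74/7.66 = 0.488, x_B = 0.512.
ΔS_mix = −R(n_A ln x_A + n_B ln x_B) = −8.314 × (3.74 ln 0.488 + 3.92 ln 0.512) = 44.1 J/K.

ΔS_mix = 44.1 J/K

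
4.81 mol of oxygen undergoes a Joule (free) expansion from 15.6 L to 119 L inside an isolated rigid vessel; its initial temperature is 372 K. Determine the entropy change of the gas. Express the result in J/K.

ΔS_gas = 81.3 J/K

For an ideal gas in free expansion Q = 0 and W = 0, so T is unchanged.
Entropy is a state function; using a reversible isothermal path, ΔS_gas = nR ln(V₂/V₁) = 4.81 × 8.314 × ln(119/15.6) = 81.3 J/K.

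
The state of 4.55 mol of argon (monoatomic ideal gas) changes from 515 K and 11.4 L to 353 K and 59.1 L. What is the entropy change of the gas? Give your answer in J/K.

Entropy is a state function: ΔS = nC_V ln(T₂/T₁) + nR ln(V₂/V₁), with C_V = 3R/2 = 12.47 J mol⁻¹ K⁻¹ for a monoatomic ideal gas.
ΔS = 4.55 × [12.47 × ln(353/515) + 8.314 × ln(59.1/11.4)] = 40.8 J/K.

ΔS = 40.8 J/K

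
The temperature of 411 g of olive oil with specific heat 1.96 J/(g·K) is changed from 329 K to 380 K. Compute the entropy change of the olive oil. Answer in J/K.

ΔS = 116 J/K

ΔS = ∫dQ_rev/T = m c ln(T₂/T₁) = 411 × 1.96 × ln(380/329) = 116 J/K.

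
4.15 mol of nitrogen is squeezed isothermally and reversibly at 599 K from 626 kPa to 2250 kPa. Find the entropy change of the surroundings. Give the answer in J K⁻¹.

ΔS_surr = 44.1 J/K

For an isothermal ideal gas ΔS_gas = nR ln(P₁/P₂) = 4.15 × 8.314 × ln(626/2250) = -44.1 J/K.
The process is reversible, so ΔS_surr = −ΔS_gas = 44.1 J/K and ΔS_universe = 0.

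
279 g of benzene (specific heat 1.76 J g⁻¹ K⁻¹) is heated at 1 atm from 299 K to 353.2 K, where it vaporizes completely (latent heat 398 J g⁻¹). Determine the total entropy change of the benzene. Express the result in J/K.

Warming step: ΔS₁ = m c ln(T_tr/T_i) = 279 × 1.76 × ln(353.2/299) = 81.8 J/K.
Phase change: ΔS₂ = +mL/T_tr = 279 × 398 / 353.2 = 314.4 J/K.
ΔS_total = (81.8) + (314.4) = 396 J/K.

ΔS = 396 J/K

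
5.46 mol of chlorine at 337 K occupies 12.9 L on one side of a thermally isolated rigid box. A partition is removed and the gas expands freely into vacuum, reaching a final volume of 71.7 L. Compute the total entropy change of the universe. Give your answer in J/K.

ΔS_universe = 77.9 J/K

No heat is exchanged and no work is done, so the ideal-gas temperature stays constant.
Entropy is a state function; using a reversible isothermal path, ΔS_gas = nR ln(V₂/V₁) = 5.46 × 8.314 × ln(71.7/12.9) = 77.9 J/K.
The insulated surroundings exchange no heat, so ΔS_surr = 0 and ΔS_universe = ΔS_gas.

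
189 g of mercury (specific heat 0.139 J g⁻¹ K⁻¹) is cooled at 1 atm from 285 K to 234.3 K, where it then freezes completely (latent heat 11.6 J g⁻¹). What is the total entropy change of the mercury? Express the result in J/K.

Cooling step: ΔS₁ = m c ln(T_tr/T_i) = 189 × 0.139 × ln(234.3/285) = -5.146 J/K.
Phase change: ΔS₂ = −mL/T_tr = −189 × 11.6 / 234.3 = -9.357 J/K.
ΔS_total = (-5.146) + (-9.357) = -14.5 J/K.

ΔS = -14.5 J/K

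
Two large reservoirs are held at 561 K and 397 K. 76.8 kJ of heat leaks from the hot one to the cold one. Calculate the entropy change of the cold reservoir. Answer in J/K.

The cold reservoir gains heat Q, so ΔS_cold = +Q/T_C = 76800/397 = 193 J/K.

ΔS_cold = 193 J/K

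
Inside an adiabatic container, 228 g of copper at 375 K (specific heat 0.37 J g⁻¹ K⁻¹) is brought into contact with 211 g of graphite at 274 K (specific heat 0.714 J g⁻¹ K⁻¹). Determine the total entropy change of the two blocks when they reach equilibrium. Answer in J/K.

ΔS_total = 2.73 J/K

Energy balance: T_f = (m₁c₁T₁ + m₂c₂T₂)/(m₁c₁ + m₂c₂) = 310.25 K.
ΔS₁ = m₁c₁ ln(T_f/T₁) = 84.36 × ln(310.25/375) = -15.99 J/K.
ΔS₂ = m₂c₂ ln(T_f/T₂) = 150.654 × ln(310.25/274) = 18.72 J/K.
ΔS_total = -15.99 + 18.72 = 2.73 J/K.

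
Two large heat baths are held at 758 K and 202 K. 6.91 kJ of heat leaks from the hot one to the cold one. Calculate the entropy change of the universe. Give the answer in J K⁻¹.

ΔS_hot = −Q/T_H = −6910/758 = -9.116 J/K and ΔS_cold = +Q/T_C = 6910/202 = 34.21 J/K.
ΔS_total = -9.116 + 34.21 = 25.1 J/K, positive as the second law requires.

ΔS_total = 25.1 J/K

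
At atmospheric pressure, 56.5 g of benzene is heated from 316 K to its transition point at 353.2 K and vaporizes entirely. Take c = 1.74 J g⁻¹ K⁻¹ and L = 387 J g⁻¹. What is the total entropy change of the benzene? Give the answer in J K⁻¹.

Warming step: ΔS₁ = m c ln(T_tr/T_i) = 56.5 × 1.74 × ln(353.2/316) = 10.94 J/K.
Phase change: ΔS₂ = +mL/T_tr = 56.5 × 387 / 353.2 = 61.91 J/K.
ΔS_total = (10.94) + (61.91) = 72.8 J/K.

ΔS = 72.8 J/K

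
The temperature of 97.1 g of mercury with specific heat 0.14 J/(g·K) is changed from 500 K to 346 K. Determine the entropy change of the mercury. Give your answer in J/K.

ΔS = ∫dQ_rev/T = m c ln(T₂/T₁) = 97.1 × 0.14 × ln(346/500) = -5 J/K.

ΔS = -5 J/K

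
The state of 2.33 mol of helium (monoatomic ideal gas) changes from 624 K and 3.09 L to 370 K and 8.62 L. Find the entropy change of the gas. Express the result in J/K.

Entropy is a state function: ΔS = nC_V ln(T₂/T₁) + nR ln(V₂/V₁), with C_V = 3R/2 = 12.47 J mol⁻¹ K⁻¹ for a monoatomic ideal gas.
ΔS = 2.33 × [12.47 × ln(370/624) + 8.314 × ln(8.62/3.09)] = 4.69 J/K.

ΔS = 4.69 J/K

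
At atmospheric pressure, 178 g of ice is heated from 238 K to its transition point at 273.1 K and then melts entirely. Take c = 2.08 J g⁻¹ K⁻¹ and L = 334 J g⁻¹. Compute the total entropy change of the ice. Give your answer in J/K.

Warming step: ΔS₁ = m c ln(T_tr/T_i) = 178 × 2.08 × ln(273.1/238) = 50.93 J/K.
Phase change: ΔS₂ = +mL/T_tr = 178 × 334 / 273.1 = 217.7 J/K.
ΔS_total = (50.93) + (217.7) = 269 J/K.

ΔS = 269 J/K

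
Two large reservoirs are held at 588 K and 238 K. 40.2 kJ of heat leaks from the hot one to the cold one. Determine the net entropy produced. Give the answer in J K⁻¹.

ΔS_total = 101 J/K

ΔS_hot = −Q/T_H = −40200/588 = -68.37 J/K and ΔS_cold = +Q/T_C = 40200/238 = 168.9 J/K.
ΔS_total = -68.37 + 168.9 = 101 J/K, positive as the second law requires.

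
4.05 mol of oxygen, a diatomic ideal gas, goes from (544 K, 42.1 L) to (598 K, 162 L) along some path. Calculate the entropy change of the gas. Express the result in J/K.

ΔS = 53.3 J/K

Entropy is a state function: ΔS = nC_V ln(T₂/T₁) + nR ln(V₂/V₁), with C_V = 5R/2 = 20.79 J mol⁻¹ K⁻¹ for a diatomic ideal gas.
ΔS = 4.05 × [20.79 × ln(598/544) + 8.314 × ln(162/42.1)] = 53.3 J/K.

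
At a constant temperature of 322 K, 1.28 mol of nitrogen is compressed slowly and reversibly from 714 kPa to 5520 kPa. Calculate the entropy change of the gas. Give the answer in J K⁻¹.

For an isothermal ideal gas ΔS_gas = nR ln(P₁/P₂) = 1.28 × 8.314 × ln(714/5520) = -21.8 J/K.

ΔS_gas = -21.8 J/K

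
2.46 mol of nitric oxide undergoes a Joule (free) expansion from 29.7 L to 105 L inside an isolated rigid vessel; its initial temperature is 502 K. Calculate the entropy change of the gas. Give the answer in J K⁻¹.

For an ideal gas in free expansion Q = 0 and W = 0, so T is unchanged.
Entropy is a state function; using a reversible isothermal path, ΔS_gas = nR ln(V₂/V₁) = 2.46 × 8.314 × ln(105/29.7) = 25.8 J/K.

ΔS_gas = 25.8 J/K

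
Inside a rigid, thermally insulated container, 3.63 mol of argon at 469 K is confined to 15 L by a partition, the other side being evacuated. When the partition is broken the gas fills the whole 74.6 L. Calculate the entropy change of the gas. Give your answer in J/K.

ΔS_gas = 48.4 J/K

No heat is exchanged and no work is done, so the ideal-gas temperature stays constant.
Entropy is a state function; using a reversible isothermal path, ΔS_gas = nR ln(V₂/V₁) = 3.63 × 8.314 × ln(74.6/15) = 48.4 J/K.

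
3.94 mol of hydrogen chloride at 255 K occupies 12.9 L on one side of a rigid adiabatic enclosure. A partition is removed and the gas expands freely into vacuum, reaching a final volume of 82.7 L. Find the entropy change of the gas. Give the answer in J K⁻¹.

ΔS_gas = 60.9 J/K

No heat is exchanged and no work is done, so the ideal-gas temperature stays constant.
Entropy is a state function; using a reversible isothermal path, ΔS_gas = nR ln(V₂/V₁) = 3.94 × 8.314 × ln(82.7/12.9) = 60.9 J/K.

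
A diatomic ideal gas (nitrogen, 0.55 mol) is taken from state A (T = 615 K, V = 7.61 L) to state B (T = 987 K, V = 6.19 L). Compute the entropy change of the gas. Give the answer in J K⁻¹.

ΔS = 4.46 J/K

Entropy is a state function: ΔS = nC_V ln(T₂/T₁) + nR ln(V₂/V₁), with C_V = 5R/2 = 20.79 J mol⁻¹ K⁻¹ for a diatomic ideal gas.
ΔS = 0.55 × [20.79 × ln(987/615) + 8.314 × ln(6.19/7.61)] = 4.46 J/K.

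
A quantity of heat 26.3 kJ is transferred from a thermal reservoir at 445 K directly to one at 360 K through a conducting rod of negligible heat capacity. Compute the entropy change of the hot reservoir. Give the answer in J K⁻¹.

The hot reservoir loses heat Q, so ΔS_hot = −Q/T_H = −26300/445 = -59.1 J/K.

ΔS_hot = -59.1 J/K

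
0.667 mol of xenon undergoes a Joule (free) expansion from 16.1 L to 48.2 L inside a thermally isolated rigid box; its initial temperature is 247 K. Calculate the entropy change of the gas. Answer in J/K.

No heat is exchanged and no work is done, so the ideal-gas temperature stays constant.
Entropy is a state function; using a reversible isothermal path, ΔS_gas = nR ln(V₂/V₁) = 0.667 × 8.314 × ln(48.2/16.1) = 6.08 J/K.

ΔS_gas = 6.08 J/K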